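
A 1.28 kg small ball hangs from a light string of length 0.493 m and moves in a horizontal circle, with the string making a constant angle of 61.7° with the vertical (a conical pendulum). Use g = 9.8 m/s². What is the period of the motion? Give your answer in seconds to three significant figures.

r = L sinθ = 0.4341 m. From T sinθ = mω²r and T cosθ = mg: tanθ = ω²r/g, so ω² = g tanθ / r = g/(L cosθ).
ω = √(g/(L cosθ)) = √(9.8/(0.493 × 0.4741)) = √41.93 = 6.475 rad/s.
Period = 2π/ω = 0.9703 s.

0.970 s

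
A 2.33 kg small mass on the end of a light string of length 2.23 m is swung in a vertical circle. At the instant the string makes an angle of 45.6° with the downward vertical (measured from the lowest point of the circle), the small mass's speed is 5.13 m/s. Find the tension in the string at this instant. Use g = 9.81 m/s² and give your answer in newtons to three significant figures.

Take the radial direction toward the centre of the circle as positive. The component of the weight along the string toward the centre is −mg cos φ (φ measured from the bottom), so Newton's second law along the string gives T − mg cos φ = m v²/r.
cos 45.6° = 0.6997, so T = m(v²/r + g cos φ) = 2.33 × ((5.13)²/2.23 + 9.81 × 0.6997) = 2.33 × (11.80 + (6.864)) = 2.33 × 18.66 = 43.49 N.

43.5 N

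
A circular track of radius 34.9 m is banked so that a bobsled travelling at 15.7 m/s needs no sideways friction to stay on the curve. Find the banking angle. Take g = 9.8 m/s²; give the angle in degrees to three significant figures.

35.8°

For a frictionless banked turn: horizontally N sinθ = mv²/r and vertically N cosθ = mg.
Dividing: tanθ = v²/(r g) = (15.7)²/(34.9 × 9.8) = 246.5/342.0 = 0.7207.
θ = arctan(0.7207) = 35.78°.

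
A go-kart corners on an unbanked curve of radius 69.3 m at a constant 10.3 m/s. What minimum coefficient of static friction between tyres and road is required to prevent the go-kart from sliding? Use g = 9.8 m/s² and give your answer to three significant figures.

0.156

Friction provides the centripetal force: μ_s m g = m v²/r, so μ_s = v²/(g r) = (10.30)²/(9.8 × 69.3) = 106.1/679.1 = 0.1562.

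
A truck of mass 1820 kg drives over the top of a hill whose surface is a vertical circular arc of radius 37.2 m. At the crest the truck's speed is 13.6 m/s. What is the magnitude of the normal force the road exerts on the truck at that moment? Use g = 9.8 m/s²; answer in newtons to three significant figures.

8790 N

At the crest the centripetal acceleration points downward (toward the centre of the arc), so mg − N = mv²/r.
N = m(g − v²/r) = 1820 × (9.8 − (13.6)²/37.2) = 1820 × (9.8 − 4.972) = 1820 × 4.828 = 8787 N.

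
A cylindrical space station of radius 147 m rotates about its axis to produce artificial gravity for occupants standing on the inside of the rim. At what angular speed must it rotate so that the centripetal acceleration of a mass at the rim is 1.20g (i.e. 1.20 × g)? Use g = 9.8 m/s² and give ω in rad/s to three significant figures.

Centripetal acceleration a_c = ω²r. Setting ω²r = 1.20g:
ω = √(1.20g / r) = √(1.20 × 9.8 / 147) = √0.08000 = 0.2828 rad/s.

0.283 rad/s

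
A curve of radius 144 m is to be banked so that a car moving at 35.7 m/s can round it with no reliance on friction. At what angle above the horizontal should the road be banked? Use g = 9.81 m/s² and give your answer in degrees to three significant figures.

42.1°

With no friction, the horizontal component of the normal force provides the centripetal force: N sinθ = mv²/r, while N cosθ = mg vertically.
Dividing: tanθ = v²/(r g) = (35.7)²/(144 × 9.81) = 1274/1413 = 0.9022.
θ = arctan(0.9022) = 42.06°.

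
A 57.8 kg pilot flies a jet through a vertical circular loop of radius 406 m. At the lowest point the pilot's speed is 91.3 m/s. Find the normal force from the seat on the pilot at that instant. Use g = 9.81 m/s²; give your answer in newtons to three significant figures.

1750 N

At the lowest point, N points up (toward the centre) and the weight mg points down (away from the centre), so the net inward force is N − mg = mv²/r.
N = m(v²/r + g) = 57.8 × ((91.3)²/406 + 9.81) = 57.8 × (20.53 + 9.81) = 57.8 × 30.34 = 1754 N.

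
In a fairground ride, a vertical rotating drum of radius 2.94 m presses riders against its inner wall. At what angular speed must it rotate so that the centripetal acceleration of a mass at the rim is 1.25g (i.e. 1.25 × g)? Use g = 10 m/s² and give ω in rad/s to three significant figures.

2.06 rad/s

Centripetal acceleration a_c = ω²r. Setting ω²r = 1.25g:
ω = √(1.25g / r) = √(1.25 × 10.0 / 2.94) = √4.252 = 2.062 rad/s.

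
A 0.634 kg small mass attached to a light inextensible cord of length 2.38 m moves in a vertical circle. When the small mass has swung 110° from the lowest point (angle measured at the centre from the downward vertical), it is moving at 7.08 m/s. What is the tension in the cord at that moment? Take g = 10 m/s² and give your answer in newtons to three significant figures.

Take the radial direction toward the centre of the circle as positive. The component of the weight along the string toward the centre is −mg cos φ (φ measured from the bottom), so Newton's second law along the string gives T − mg cos φ = m v²/r.
cos 110° = -0.3420, so T = m(v²/r + g cos φ) = 0.634 × ((7.08)²/2.38 + 10.0 × -0.3420) = 0.634 × (21.06 + (-3.420)) = 0.634 × 17.64 = 11.18 N.

11.2 N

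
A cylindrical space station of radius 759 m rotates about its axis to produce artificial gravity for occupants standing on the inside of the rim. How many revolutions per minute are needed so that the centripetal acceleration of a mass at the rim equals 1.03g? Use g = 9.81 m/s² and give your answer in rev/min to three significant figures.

Require ω²r = 1.03g, so ω = √(1.03 × 9.81/759) = 0.1154 rad/s.
In rev/min: ω × 60/(2π) = 0.1154 × 60/(2π) = 1.102 rev/min.

1.10 rev/min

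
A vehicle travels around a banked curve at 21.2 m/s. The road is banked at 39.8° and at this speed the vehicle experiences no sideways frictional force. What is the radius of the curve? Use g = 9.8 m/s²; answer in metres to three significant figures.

55.0 m

Frictionless banking: tanθ = v²/(rg), so r = v²/(g tanθ).
r = (21.2)²/(9.8 × tan 39.8°) = 449.4/(9.8 × 0.8332) = 449.4/8.165 = 55.04 m.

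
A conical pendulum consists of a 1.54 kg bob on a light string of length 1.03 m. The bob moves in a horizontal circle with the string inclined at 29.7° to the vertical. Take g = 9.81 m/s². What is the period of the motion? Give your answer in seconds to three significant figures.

1.90 s

r = L sinθ = 0.5103 m. From T sinθ = mω²r and T cosθ = mg: tanθ = ω²r/g, so ω² = g tanθ / r = g/(L cosθ).
ω = √(g/(L cosθ)) = √(9.81/(1.03 × 0.8686)) = √10.96 = 3.311 rad/s.
Period = 2π/ω = 1.897 s.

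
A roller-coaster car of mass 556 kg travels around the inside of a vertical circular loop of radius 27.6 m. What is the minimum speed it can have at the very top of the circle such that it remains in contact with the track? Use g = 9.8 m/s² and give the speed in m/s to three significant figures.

16.4 m/s

At the top, both weight mg and N point toward the centre: N + mg = mv²/r.
At minimum speed N → 0, so mg = mv_min²/r ⇒ v_min = √(g r) = √(9.8 × 27.6) = 16.45 m/s.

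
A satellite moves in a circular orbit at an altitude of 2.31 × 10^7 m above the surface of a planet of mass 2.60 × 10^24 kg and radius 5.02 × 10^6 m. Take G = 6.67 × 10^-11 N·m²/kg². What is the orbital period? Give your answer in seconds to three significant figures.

71100 s

r = R + h = 5.02 × 10^6 + 2.31 × 10^7 = 2.812 × 10^7 m. Gravity provides the centripetal force: G M m / r² = m v² / r ⇒ v = √(GM/r) = 2483 m/s.
T = 2πr/v = 2π × 2.812 × 10^7 / 2483 = 71150 s.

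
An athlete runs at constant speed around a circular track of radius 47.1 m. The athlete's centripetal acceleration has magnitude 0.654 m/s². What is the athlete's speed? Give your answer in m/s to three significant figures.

5.55 m/s

a_c = v²/r ⇒ v = √(a_c · r) = √(0.654 × 47.1) = √30.80 = 5.550 m/s.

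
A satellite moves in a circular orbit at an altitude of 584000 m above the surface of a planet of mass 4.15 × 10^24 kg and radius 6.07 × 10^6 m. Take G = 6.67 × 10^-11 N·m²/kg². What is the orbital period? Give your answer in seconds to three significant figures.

r = R + h = 6.07 × 10^6 + 584000 = 6.654 × 10^6 m. Gravity provides the centripetal force: G M m / r² = m v² / r ⇒ v = √(GM/r) = 6450 m/s.
T = 2πr/v = 2π × 6.654 × 10^6 / 6450 = 6482 s.

6480 s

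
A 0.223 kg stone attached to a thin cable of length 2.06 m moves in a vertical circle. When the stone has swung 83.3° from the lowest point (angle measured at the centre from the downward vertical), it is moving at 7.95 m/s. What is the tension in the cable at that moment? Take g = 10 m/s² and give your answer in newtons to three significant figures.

7.10 N

Take the radial direction toward the centre of the circle as positive. The component of the weight along the string toward the centre is −mg cos φ (φ measured from the bottom), so Newton's second law along the string gives T − mg cos φ = m v²/r.
cos 83.3° = 0.1167, so T = m(v²/r + g cos φ) = 0.223 × ((7.95)²/2.06 + 10.0 × 0.1167) = 0.223 × (30.68 + (1.167)) = 0.223 × 31.85 = 7.102 N.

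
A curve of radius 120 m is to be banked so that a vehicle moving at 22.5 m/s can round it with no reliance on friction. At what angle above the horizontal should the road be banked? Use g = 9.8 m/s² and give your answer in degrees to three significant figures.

For a frictionless banked turn: horizontally N sinθ = mv²/r and vertically N cosθ = mg.
Dividing: tanθ = v²/(r g) = (22.5)²/(120 × 9.8) = 506.2/1176 = 0.4305.
θ = arctan(0.4305) = 23.29°.

23.3°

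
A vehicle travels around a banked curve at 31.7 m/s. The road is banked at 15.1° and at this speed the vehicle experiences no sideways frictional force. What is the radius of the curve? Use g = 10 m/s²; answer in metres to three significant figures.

372 m

Frictionless banking: tanθ = v²/(rg), so r = v²/(g tanθ).
r = (31.7)²/(10.0 × tan 15.1°) = 1005/(10.0 × 0.2698) = 1005/2.698 = 372.4 m.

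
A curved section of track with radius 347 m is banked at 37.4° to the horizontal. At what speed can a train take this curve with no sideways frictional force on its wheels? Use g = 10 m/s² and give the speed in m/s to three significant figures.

On a frictionless banked curve, N sinθ = mv²/r and N cosθ = mg, so tanθ = v²/(rg).
v = √(r g tanθ) = √(347 × 10.0 × tan 37.4°) = √(347 × 10.0 × 0.7646) = √2653 = 51.51 m/s.

51.5 m/s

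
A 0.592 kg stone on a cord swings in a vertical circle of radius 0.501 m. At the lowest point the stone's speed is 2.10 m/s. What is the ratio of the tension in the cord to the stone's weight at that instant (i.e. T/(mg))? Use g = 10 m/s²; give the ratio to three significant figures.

At the bottom, T − mg = mv²/r, so T = m(v²/r + g) and T/(mg) = v²/(rg) + 1 = (2.10)²/(0.501 × 10.0) + 1 = 0.8802 + 1 = 1.880.

1.88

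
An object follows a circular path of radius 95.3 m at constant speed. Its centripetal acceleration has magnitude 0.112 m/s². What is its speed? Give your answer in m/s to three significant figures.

a_c = v²/r ⇒ v = √(a_c · r) = √(0.112 × 95.3) = √10.67 = 3.267 m/s.

3.27 m/s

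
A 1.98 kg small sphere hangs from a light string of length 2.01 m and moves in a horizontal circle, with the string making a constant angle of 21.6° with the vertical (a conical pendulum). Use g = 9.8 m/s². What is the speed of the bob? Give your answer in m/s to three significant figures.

1.69 m/s

The radius of the circle is r = L sinθ = 2.01 × sin 21.6° = 0.7399 m.
Horizontally T sinθ = mv²/r and vertically T cosθ = mg, so tanθ = v²/(rg).
v = √(r g tanθ) = √(0.7399 × 9.8 × 0.3959) = √2.871 = 1.694 m/s.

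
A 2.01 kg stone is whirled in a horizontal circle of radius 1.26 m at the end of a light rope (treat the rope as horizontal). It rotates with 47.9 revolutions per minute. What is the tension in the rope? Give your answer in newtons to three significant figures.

63.7 N

ω = 47.9 rev/min × 2π/60 = 5.016 rad/s, so v = ωr = 5.016 × 1.26 = 6.320 m/s.
The tension is the only horizontal force, so it supplies the full centripetal force: T = m v²/r = 2.01 × (6.320)²/1.26 = 2.01 × 39.95/1.26 = 63.72 N.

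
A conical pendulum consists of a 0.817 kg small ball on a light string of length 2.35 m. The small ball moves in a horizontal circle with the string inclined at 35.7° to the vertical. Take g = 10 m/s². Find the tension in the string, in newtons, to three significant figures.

10.1 N

Vertically the bob has no acceleration, so T cosθ = mg.
T = mg/cosθ = 0.817 × 10.0 / cos 35.7° = 8.170/0.8121 = 10.06 N.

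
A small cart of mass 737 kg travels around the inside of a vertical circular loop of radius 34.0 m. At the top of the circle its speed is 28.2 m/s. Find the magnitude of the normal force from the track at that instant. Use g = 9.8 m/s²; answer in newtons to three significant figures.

10000 N

At the top, both N and the weight mg point inward (toward the centre), so N + mg = mv²/r.
N = m(v²/r − g) = 737 × ((28.2)²/34.0 − 9.8) = 737 × (23.39 − 9.8) = 737 × 13.59 = 10020 N.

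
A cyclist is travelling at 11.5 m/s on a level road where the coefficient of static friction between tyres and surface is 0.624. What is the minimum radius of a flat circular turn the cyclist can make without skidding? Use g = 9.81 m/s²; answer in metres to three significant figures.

At the limit, μ_s m g = m v²/r, so r_min = v²/(μ_s g) = (11.5)²/(0.624 × 9.81) = 132.2/6.121 = 21.60 m.

21.6 m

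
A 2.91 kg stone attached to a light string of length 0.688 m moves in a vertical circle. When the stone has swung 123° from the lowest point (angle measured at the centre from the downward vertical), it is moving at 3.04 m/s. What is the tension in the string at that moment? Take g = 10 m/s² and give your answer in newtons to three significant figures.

Take the radial direction toward the centre of the circle as positive. The component of the weight along the string toward the centre is −mg cos φ (φ measured from the bottom), so Newton's second law along the string gives T − mg cos φ = m v²/r.
cos 123° = -0.5446, so T = m(v²/r + g cos φ) = 2.91 × ((3.04)²/0.688 + 10.0 × -0.5446) = 2.91 × (13.43 + (-5.446)) = 2.91 × 7.986 = 23.24 N.

23.2 N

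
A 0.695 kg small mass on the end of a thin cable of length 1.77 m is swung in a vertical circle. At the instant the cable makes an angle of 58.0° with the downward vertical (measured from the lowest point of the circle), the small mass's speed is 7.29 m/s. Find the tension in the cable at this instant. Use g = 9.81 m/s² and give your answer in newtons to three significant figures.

24.5 N

Take the radial direction toward the centre of the circle as positive. The component of the weight along the string toward the centre is −mg cos φ (φ measured from the bottom), so Newton's second law along the string gives T − mg cos φ = m v²/r.
cos 58.0° = 0.5299, so T = m(v²/r + g cos φ) = 0.695 × ((7.29)²/1.77 + 9.81 × 0.5299) = 0.695 × (30.02 + (5.199)) = 0.695 × 35.22 = 24.48 N.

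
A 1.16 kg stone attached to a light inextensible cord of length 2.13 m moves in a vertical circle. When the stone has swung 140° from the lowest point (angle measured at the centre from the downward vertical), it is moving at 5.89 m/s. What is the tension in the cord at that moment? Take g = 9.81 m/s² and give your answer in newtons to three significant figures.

Take the radial direction toward the centre of the circle as positive. The component of the weight along the string toward the centre is −mg cos φ (φ measured from the bottom), so Newton's second law along the string gives T − mg cos φ = m v²/r.
cos 140° = -0.7660, so T = m(v²/r + g cos φ) = 1.16 × ((5.89)²/2.13 + 9.81 × -0.7660) = 1.16 × (16.29 + (-7.515)) = 1.16 × 8.772 = 10.18 N.

10.2 N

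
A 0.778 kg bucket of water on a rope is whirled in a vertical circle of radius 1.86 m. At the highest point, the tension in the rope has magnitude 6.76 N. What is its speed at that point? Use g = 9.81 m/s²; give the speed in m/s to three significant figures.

At the top, T + mg = mv²/r, so v = √(r(T/m + g)) = √(1.86 × (6.76/0.778 + 9.81)) = √(1.86 × 18.50) = √34.41 = 5.866 m/s.

5.87 m/s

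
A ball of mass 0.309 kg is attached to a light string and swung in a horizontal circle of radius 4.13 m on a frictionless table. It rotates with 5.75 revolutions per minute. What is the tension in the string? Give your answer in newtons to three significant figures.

ω = 5.75 rev/min × 2π/60 = 0.6021 rad/s, so v = ωr = 0.6021 × 4.13 = 2.487 m/s.
The tension is the only horizontal force, so it supplies the full centripetal force: T = m v²/r = 0.309 × (2.487)²/4.13 = 0.309 × 6.184/4.13 = 0.4627 N.

0.463 N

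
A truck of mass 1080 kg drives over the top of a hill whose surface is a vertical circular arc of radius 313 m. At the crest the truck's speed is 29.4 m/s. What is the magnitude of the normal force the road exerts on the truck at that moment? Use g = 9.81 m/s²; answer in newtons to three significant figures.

7610 N

At the crest the centripetal acceleration points downward (toward the centre of the arc), so mg − N = mv²/r.
N = m(g − v²/r) = 1080 × (9.81 − (29.4)²/313) = 1080 × (9.81 − 2.762) = 1080 × 7.048 = 7612 N.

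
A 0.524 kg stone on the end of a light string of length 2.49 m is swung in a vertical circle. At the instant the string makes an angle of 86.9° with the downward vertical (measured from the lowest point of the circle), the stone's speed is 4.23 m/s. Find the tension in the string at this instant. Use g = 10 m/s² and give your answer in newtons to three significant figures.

Take the radial direction toward the centre of the circle as positive. The component of the weight along the string toward the centre is −mg cos φ (φ measured from the bottom), so Newton's second law along the string gives T − mg cos φ = m v²/r.
cos 86.9° = 0.05408, so T = m(v²/r + g cos φ) = 0.524 × ((4.23)²/2.49 + 10.0 × 0.05408) = 0.524 × (7.186 + (0.5408)) = 0.524 × 7.727 = 4.049 N.

4.05 N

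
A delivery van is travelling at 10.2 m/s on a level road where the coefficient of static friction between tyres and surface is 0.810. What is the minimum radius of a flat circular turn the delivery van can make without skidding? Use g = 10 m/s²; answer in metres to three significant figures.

12.8 m

At the limit, μ_s m g = m v²/r, so r_min = v²/(μ_s g) = (10.2)²/(0.810 × 10.0) = 104.0/8.100 = 12.84 m.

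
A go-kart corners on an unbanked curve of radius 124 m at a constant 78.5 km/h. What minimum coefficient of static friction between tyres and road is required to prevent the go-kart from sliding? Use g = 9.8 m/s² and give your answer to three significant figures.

v = 78.5/3.6 = 21.81 m/s.
Friction provides the centripetal force: μ_s m g = m v²/r, so μ_s = v²/(g r) = (21.81)²/(9.8 × 124) = 475.5/1215 = 0.3913.

0.391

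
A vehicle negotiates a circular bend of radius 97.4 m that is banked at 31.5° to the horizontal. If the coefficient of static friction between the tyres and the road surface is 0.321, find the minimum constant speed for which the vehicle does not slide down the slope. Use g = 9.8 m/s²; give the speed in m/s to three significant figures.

At the minimum speed, friction acts up the slope at its limiting value f = μN. Radially (horizontal, toward centre): N sinθ − μN cosθ = mv²/r. Vertically: N cosθ + μN sinθ = mg.
Dividing: v² = r g (sinθ − μcosθ)/(cosθ + μsinθ).
sinθ − μcosθ = 0.5225 − 0.321×0.8526 = 0.2488; cosθ + μsinθ = 0.8526 + 0.321×0.5225 = 1.020.
v² = 97.4 × 9.8 × 0.2488/1.020 = 232.7 m²/s², so v = 15.26 m/s.

15.3 m/s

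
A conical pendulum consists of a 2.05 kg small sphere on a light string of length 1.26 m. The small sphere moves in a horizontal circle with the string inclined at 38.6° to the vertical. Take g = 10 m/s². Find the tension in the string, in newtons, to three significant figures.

26.2 N

Vertically the bob has no acceleration, so T cosθ = mg.
T = mg/cosθ = 2.05 × 10.0 / cos 38.6° = 20.50/0.7815 = 26.23 N.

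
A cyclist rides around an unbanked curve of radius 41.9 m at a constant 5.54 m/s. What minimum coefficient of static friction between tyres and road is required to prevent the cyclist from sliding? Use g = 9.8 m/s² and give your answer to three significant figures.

Friction provides the centripetal force: μ_s m g = m v²/r, so μ_s = v²/(g r) = (5.540)²/(9.8 × 41.9) = 30.69/410.6 = 0.07474.

0.0747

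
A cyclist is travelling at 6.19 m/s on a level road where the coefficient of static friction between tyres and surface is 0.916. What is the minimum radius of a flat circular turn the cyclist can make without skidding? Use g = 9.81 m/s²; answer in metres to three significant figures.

At the limit, μ_s m g = m v²/r, so r_min = v²/(μ_s g) = (6.19)²/(0.916 × 9.81) = 38.32/8.986 = 4.264 m.

4.26 m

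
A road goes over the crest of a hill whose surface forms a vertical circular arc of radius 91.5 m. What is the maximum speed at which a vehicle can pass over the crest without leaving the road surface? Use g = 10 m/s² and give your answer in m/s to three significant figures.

At the crest the centre of the circle is below the vehicle, so the net downward (centripetal) force is mg − N = mv²/r.
The vehicle leaves the road when N → 0, giving v_max = √(g r) = √(10.0 × 91.5) = 30.25 m/s.

30.2 m/s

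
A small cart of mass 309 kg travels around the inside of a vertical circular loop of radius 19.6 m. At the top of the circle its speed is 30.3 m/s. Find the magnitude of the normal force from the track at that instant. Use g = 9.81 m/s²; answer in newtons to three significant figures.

At the top, both N and the weight mg point inward (toward the centre), so N + mg = mv²/r.
N = m(v²/r − g) = 309 × ((30.3)²/19.6 − 9.81) = 309 × (46.84 − 9.81) = 309 × 37.03 = 11440 N.

11400 N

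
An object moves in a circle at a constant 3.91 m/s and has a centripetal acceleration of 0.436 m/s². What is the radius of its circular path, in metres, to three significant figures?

a_c = v²/r ⇒ r = v²/a_c = (3.91)²/0.436 = 15.29/0.436 = 35.06 m.

35.1 m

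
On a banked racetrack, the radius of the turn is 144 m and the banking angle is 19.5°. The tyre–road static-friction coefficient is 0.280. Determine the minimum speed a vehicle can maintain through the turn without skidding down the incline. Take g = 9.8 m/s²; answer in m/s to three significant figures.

At the minimum speed, friction acts up the slope at its limiting value f = μN. Radially (horizontal, toward centre): N sinθ − μN cosθ = mv²/r. Vertically: N cosθ + μN sinθ = mg.
Dividing: v² = r g (sinθ − μcosθ)/(cosθ + μsinθ).
sinθ − μcosθ = 0.3338 − 0.280×0.9426 = 0.06987; cosθ + μsinθ = 0.9426 + 0.280×0.3338 = 1.036.
v² = 144 × 9.8 × 0.06987/1.036 = 95.16 m²/s², so v = 9.755 m/s.

9.76 m/s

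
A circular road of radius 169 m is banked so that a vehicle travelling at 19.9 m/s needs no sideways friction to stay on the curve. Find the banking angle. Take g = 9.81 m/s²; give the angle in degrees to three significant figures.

13.4°

For a frictionless banked turn: horizontally N sinθ = mv²/r and vertically N cosθ = mg.
Dividing: tanθ = v²/(r g) = (19.9)²/(169 × 9.81) = 396.0/1658 = 0.2389.
θ = arctan(0.2389) = 13.43°.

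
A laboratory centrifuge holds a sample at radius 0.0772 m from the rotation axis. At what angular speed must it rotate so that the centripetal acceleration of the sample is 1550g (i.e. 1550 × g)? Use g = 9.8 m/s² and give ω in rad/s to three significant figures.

Centripetal acceleration a_c = ω²r. Setting ω²r = 1550g:
ω = √(1550g / r) = √(1550 × 9.8 / 0.0772) = √196800 = 443.6 rad/s.

444 rad/s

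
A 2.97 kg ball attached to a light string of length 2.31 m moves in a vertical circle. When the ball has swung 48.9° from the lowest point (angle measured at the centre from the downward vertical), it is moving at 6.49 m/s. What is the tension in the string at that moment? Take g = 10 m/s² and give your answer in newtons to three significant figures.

Take the radial direction toward the centre of the circle as positive. The component of the weight along the string toward the centre is −mg cos φ (φ measured from the bottom), so Newton's second law along the string gives T − mg cos φ = m v²/r.
cos 48.9° = 0.6574, so T = m(v²/r + g cos φ) = 2.97 × ((6.49)²/2.31 + 10.0 × 0.6574) = 2.97 × (18.23 + (6.574)) = 2.97 × 24.81 = 73.68 N.

73.7 N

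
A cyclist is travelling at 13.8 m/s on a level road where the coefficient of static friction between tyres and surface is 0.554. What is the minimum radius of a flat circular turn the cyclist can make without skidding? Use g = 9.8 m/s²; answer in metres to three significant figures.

At the limit, μ_s m g = m v²/r, so r_min = v²/(μ_s g) = (13.8)²/(0.554 × 9.8) = 190.4/5.429 = 35.08 m.

35.1 m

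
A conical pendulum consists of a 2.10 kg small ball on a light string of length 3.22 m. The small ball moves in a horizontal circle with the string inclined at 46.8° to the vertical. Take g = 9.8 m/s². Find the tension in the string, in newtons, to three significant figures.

30.1 N

Vertically the bob has no acceleration, so T cosθ = mg.
T = mg/cosθ = 2.10 × 9.8 / cos 46.8° = 20.58/0.6845 = 30.06 N.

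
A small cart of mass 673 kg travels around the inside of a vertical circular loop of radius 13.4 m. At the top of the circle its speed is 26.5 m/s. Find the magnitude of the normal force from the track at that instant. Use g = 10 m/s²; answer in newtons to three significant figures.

28500 N

At the top, both N and the weight mg point inward (toward the centre), so N + mg = mv²/r.
N = m(v²/r − g) = 673 × ((26.5)²/13.4 − 10.0) = 673 × (52.41 − 10.0) = 673 × 42.41 = 28540 N.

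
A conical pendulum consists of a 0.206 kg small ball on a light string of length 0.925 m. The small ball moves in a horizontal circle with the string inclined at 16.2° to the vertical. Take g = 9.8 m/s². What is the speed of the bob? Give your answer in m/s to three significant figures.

0.857 m/s

The radius of the circle is r = L sinθ = 0.925 × sin 16.2° = 0.2581 m.
Horizontally T sinθ = mv²/r and vertically T cosθ = mg, so tanθ = v²/(rg).
v = √(r g tanθ) = √(0.2581 × 9.8 × 0.2905) = √0.7348 = 0.8572 m/s.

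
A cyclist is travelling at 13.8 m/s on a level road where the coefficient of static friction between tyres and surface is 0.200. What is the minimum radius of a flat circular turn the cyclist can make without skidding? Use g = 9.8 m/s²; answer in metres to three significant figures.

At the limit, μ_s m g = m v²/r, so r_min = v²/(μ_s g) = (13.8)²/(0.200 × 9.8) = 190.4/1.960 = 97.16 m.

97.2 m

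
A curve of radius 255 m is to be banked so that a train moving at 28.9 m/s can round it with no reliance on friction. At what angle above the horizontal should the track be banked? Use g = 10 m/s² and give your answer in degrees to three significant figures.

With no friction, the horizontal component of the normal force provides the centripetal force: N sinθ = mv²/r, while N cosθ = mg vertically.
Dividing: tanθ = v²/(r g) = (28.9)²/(255 × 10.0) = 835.2/2550 = 0.3275.
θ = arctan(0.3275) = 18.14°.

18.1°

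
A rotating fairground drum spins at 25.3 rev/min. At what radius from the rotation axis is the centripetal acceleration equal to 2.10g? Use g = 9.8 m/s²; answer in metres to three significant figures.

ω = 25.3 rev/min × 2π/60 = 2.649 rad/s.
a_c = ω²r = 2.10g ⇒ r = 2.10 × 9.8 / (2.649)² = 20.58/7.019 = 2.932 m.

2.93 m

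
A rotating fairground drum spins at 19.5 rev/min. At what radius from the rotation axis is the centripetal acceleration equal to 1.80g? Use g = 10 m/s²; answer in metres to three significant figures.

ω = 19.5 rev/min × 2π/60 = 2.042 rad/s.
a_c = ω²r = 1.80g ⇒ r = 1.80 × 10.0 / (2.042)² = 18.00/4.170 = 4.317 m.

4.32 m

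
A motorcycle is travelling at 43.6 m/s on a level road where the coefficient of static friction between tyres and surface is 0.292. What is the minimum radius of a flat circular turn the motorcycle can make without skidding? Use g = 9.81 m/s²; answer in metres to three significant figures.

At the limit, μ_s m g = m v²/r, so r_min = v²/(μ_s g) = (43.6)²/(0.292 × 9.81) = 1901/2.865 = 663.6 m.

664 m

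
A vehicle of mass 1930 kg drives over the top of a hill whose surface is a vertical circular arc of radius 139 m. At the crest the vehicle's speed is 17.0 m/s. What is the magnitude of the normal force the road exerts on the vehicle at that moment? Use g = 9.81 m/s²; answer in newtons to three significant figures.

14900 N

At the crest the centripetal acceleration points downward (toward the centre of the arc), so mg − N = mv²/r.
N = m(g − v²/r) = 1930 × (9.81 − (17.0)²/139) = 1930 × (9.81 − 2.079) = 1930 × 7.731 = 14920 N.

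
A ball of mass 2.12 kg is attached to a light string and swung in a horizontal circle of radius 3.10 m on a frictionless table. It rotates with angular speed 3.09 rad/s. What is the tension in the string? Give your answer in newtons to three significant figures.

62.8 N

v = ωr = 3.09 × 3.10 = 9.579 m/s.
The tension is the only horizontal force, so it supplies the full centripetal force: T = m v²/r = 2.12 × (9.579)²/3.10 = 2.12 × 91.76/3.10 = 62.75 N.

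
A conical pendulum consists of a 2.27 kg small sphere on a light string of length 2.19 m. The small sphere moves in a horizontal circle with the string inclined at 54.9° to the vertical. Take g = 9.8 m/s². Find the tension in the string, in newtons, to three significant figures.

Vertically the bob has no acceleration, so T cosθ = mg.
T = mg/cosθ = 2.27 × 9.8 / cos 54.9° = 22.25/0.5750 = 38.69 N.

38.7 N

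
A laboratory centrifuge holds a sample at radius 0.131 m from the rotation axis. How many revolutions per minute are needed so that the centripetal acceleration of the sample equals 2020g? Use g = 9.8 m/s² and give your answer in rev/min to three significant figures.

Require ω²r = 2020g, so ω = √(2020 × 9.8/0.131) = 388.7 rad/s.
In rev/min: ω × 60/(2π) = 388.7 × 60/(2π) = 3712 rev/min.

3710 rev/min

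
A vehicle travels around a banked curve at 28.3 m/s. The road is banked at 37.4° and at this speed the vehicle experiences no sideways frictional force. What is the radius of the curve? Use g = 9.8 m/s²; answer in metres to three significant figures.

Frictionless banking: tanθ = v²/(rg), so r = v²/(g tanθ).
r = (28.3)²/(9.8 × tan 37.4°) = 800.9/(9.8 × 0.7646) = 800.9/7.493 = 106.9 m.

107 m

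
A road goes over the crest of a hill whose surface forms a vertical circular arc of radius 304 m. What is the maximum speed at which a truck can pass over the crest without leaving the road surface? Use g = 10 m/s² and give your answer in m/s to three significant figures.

55.1 m/s

At the crest the centre of the circle is below the truck, so the net downward (centripetal) force is mg − N = mv²/r.
The truck leaves the road when N → 0, giving v_max = √(g r) = √(10.0 × 304) = 55.14 m/s.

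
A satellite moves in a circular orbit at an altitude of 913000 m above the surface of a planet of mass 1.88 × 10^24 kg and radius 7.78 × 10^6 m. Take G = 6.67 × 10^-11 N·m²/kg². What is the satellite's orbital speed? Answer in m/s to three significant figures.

Orbital radius r = R + h = 7.78 × 10^6 + 913000 = 8.693 × 10^6 m.
Gravity supplies the centripetal force: G M m / r² = m v² / r, so v = √(GM/r).
v = √(6.67 × 10^-11 × 1.88 × 10^24 / 8.693 × 10^6) = √(1.442 × 10^7) = 3798 m/s.

3800 m/s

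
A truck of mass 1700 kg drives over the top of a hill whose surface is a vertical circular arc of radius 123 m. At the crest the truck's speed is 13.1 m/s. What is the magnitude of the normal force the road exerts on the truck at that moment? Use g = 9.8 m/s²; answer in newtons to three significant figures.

At the crest the centripetal acceleration points downward (toward the centre of the arc), so mg − N = mv²/r.
N = m(g − v²/r) = 1700 × (9.8 − (13.1)²/123) = 1700 × (9.8 − 1.395) = 1700 × 8.405 = 14290 N.

14300 N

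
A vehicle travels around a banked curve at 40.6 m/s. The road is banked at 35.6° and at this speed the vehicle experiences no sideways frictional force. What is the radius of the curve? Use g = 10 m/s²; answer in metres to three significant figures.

Frictionless banking: tanθ = v²/(rg), so r = v²/(g tanθ).
r = (40.6)²/(10.0 × tan 35.6°) = 1648/(10.0 × 0.7159) = 1648/7.159 = 230.2 m.

230 m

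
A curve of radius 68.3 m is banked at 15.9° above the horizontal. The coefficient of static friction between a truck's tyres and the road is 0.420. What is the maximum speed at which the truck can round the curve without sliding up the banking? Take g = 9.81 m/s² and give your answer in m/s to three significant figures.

23.2 m/s

At the maximum speed, friction acts down the slope at its limiting value f = μN. Radially (horizontal, toward centre): N sinθ + μN cosθ = mv²/r. Vertically: N cosθ − μN sinθ = mg.
Dividing: v² = r g (sinθ + μcosθ)/(cosθ − μsinθ).
sinθ + μcosθ = 0.2740 + 0.420×0.9617 = 0.6779; cosθ − μsinθ = 0.9617 − 0.420×0.2740 = 0.8467.
v² = 68.3 × 9.81 × 0.6779/0.8467 = 536.5 m²/s², so v = 23.16 m/s.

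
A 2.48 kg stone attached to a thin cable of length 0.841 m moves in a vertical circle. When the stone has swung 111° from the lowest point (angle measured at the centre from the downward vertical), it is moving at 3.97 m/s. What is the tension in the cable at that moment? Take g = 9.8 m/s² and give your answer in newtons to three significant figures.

Take the radial direction toward the centre of the circle as positive. The component of the weight along the string toward the centre is −mg cos φ (φ measured from the bottom), so Newton's second law along the string gives T − mg cos φ = m v²/r.
cos 111° = -0.3584, so T = m(v²/r + g cos φ) = 2.48 × ((3.97)²/0.841 + 9.8 × -0.3584) = 2.48 × (18.74 + (-3.512)) = 2.48 × 15.23 = 37.77 N.

37.8 N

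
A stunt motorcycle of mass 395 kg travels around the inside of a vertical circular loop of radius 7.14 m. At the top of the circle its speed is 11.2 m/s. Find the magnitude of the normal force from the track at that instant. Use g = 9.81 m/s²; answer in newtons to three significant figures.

3060 N

At the top, both N and the weight mg point inward (toward the centre), so N + mg = mv²/r.
N = m(v²/r − g) = 395 × ((11.2)²/7.14 − 9.81) = 395 × (17.57 − 9.81) = 395 × 7.759 = 3065 N.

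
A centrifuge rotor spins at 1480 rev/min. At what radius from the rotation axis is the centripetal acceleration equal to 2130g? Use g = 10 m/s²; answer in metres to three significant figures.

ω = 1480 rev/min × 2π/60 = 155.0 rad/s.
a_c = ω²r = 2130g ⇒ r = 2130 × 10.0 / (155.0)² = 21300/24020 = 0.8867 m.

0.887 m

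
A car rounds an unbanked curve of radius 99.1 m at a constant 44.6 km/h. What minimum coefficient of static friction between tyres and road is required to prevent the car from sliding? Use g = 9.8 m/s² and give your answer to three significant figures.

v = 44.6/3.6 = 12.39 m/s.
Friction provides the centripetal force: μ_s m g = m v²/r, so μ_s = v²/(g r) = (12.39)²/(9.8 × 99.1) = 153.5/971.2 = 0.1580.

0.158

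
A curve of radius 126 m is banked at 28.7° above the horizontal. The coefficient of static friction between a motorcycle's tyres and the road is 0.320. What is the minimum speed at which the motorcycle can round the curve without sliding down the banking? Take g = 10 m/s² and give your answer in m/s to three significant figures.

15.6 m/s

At the minimum speed, friction acts up the slope at its limiting value f = μN. Radially (horizontal, toward centre): N sinθ − μN cosθ = mv²/r. Vertically: N cosθ + μN sinθ = mg.
Dividing: v² = r g (sinθ − μcosθ)/(cosθ + μsinθ).
sinθ − μcosθ = 0.4802 − 0.320×0.8771 = 0.1995; cosθ + μsinθ = 0.8771 + 0.320×0.4802 = 1.031.
v² = 126 × 10.0 × 0.1995/1.031 = 243.9 m²/s², so v = 15.62 m/s.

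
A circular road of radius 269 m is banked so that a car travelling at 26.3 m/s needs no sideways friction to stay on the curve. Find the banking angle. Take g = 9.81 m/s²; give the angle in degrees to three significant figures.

14.7°

For a frictionless banked turn: horizontally N sinθ = mv²/r and vertically N cosθ = mg.
Dividing: tanθ = v²/(r g) = (26.3)²/(269 × 9.81) = 691.7/2639 = 0.2621.
θ = arctan(0.2621) = 14.69°.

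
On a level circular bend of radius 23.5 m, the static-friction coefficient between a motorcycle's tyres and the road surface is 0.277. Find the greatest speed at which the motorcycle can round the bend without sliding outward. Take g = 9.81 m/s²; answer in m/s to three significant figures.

The only inward force on a level bend is static friction, so at the limit f_s = μ_s N = μ_s m g = m v²/r.
Mass cancels: v_max = √(μ_s g r) = √(0.277 × 9.81 × 23.5) = √63.86 = 7.991 m/s.

7.99 m/s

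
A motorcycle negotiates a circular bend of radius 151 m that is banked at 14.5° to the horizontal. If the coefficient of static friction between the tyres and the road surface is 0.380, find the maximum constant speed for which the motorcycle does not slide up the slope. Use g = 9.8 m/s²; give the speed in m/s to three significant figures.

At the maximum speed, friction acts down the slope at its limiting value f = μN. Radially (horizontal, toward centre): N sinθ + μN cosθ = mv²/r. Vertically: N cosθ − μN sinθ = mg.
Dividing: v² = r g (sinθ + μcosθ)/(cosθ − μsinθ).
sinθ + μcosθ = 0.2504 + 0.380×0.9681 = 0.6183; cosθ − μsinθ = 0.9681 − 0.380×0.2504 = 0.8730.
v² = 151 × 9.8 × 0.6183/0.8730 = 1048 m²/s², so v = 32.37 m/s.

32.4 m/s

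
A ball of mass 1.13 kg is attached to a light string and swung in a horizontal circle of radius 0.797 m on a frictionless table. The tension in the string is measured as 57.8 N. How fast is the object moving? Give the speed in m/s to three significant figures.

T = m v²/r ⇒ v = √(T r / m) = √(57.8 × 0.797 / 1.13) = √40.77 = 6.385 m/s.

6.38 m/s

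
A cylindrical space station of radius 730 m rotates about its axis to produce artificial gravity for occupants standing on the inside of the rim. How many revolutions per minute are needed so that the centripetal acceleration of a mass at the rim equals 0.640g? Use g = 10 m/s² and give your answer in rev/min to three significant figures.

Require ω²r = 0.640g, so ω = √(0.640 × 10.0/730) = 0.09363 rad/s.
In rev/min: ω × 60/(2π) = 0.09363 × 60/(2π) = 0.8941 rev/min.

0.894 rev/min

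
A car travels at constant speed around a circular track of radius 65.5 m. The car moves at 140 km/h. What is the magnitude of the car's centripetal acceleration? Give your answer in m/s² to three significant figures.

23.1 m/s²

v = 140 km/h = 140/3.6 = 38.89 m/s.
a_c = v²/r = (38.89)²/65.5 = 1512/65.5 = 23.09 m/s².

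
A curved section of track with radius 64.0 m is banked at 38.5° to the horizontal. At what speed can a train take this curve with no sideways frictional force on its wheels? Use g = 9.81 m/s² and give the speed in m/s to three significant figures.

On a frictionless banked curve, N sinθ = mv²/r and N cosθ = mg, so tanθ = v²/(rg).
v = √(r g tanθ) = √(64.0 × 9.81 × tan 38.5°) = √(64.0 × 9.81 × 0.7954) = √499.4 = 22.35 m/s.

22.3 m/s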